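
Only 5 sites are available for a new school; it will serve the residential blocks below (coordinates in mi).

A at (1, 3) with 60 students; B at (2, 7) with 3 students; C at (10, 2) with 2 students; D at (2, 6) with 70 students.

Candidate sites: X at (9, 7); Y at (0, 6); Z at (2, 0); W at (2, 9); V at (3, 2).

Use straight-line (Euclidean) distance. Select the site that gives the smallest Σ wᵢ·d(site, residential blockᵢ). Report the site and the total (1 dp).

Y, total 358.0 mi

Total weighted distance at each candidate:
  X (9, 7): total = 1062.8
  Y (0, 6): total = 358.0
  Z (2, 0): total = 647.2
  W (2, 9): total = 602.2
  V (3, 2): total = 452.1
Minimum is at Y with total 358.0 mi.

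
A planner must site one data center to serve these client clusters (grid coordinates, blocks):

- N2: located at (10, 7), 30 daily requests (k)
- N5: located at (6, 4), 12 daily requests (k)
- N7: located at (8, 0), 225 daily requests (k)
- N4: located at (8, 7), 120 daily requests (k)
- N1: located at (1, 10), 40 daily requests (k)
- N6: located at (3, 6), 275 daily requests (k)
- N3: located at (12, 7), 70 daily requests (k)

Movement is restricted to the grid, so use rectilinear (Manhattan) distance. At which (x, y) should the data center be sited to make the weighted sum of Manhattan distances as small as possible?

Manhattan distance separates: Σwᵢ(|x−xᵢ|+|y−yᵢ|) = Σwᵢ|x−xᵢ| + Σwᵢ|y−yᵢ|, so x and y are optimised independently as 1-D weighted medians.
Total weight W = 772; half = 386.
x-coordinate, sorted with cumulative weight:
  x=1 (N1, w=40) cum 40
  x=3 (N6, w=275) cum 315
  x=6 (N5, w=12) cum 327
  x=8 (N7, w=225) cum 552  ← median
  x=8 (N4, w=120) cum 672
  x=10 (N2, w=30) cum 702
  x=12 (N3, w=70) cum 772
⇒ x* = 8
y-coordinate, sorted with cumulative weight:
  y=0 (N7, w=225) cum 225
  y=4 (N5, w=12) cum 237
  y=6 (N6, w=275) cum 512  ← median
  y=7 (N2, w=30) cum 542
  y=7 (N4, w=120) cum 662
  y=7 (N3, w=70) cum 732
  y=10 (N1, w=40) cum 772
⇒ y* = 6

(8, 6)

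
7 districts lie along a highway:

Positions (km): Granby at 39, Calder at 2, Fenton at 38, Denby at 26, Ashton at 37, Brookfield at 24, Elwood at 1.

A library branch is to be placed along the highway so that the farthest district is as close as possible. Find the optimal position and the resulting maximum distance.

The 1-center on a line is the midpoint of the two extreme points: leftmost at 1, rightmost at 39.
Optimal location = (1 + 39)/2 = 20; maximum distance = (39 − 1)/2 = 19.

location 20, max distance 19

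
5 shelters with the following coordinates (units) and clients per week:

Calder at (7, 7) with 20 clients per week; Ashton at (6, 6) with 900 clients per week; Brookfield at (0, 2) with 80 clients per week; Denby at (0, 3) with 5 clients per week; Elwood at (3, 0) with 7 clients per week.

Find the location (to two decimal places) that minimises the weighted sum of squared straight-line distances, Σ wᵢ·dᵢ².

(5.50, 5.65)

The minimiser of Σwᵢ‖p−pᵢ‖² is the weighted centroid p* = (Σwᵢpᵢ)/(Σwᵢ).
Σwᵢ = 1012.
Σwᵢxᵢ = 20·7 + 900·6 + 80·0 + 5·0 + 7·3 = 5561.
Σwᵢyᵢ = 20·7 + 900·6 + 80·2 + 5·3 + 7·0 = 5715.
x* = 5561/1012 = 5.50, y* = 5715/1012 = 5.65.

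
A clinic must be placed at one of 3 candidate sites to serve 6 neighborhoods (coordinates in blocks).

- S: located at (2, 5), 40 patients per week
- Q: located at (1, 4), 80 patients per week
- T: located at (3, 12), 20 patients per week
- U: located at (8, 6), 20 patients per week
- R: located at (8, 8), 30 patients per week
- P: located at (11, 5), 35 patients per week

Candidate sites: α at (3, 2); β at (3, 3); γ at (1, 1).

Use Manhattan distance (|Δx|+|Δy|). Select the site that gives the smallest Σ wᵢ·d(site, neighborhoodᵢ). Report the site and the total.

β, total 1350 blocks

Total weighted distance at each candidate:
  α (3, 2): total = 1575
  β (3, 3): total = 1350
  γ (1, 1): total = 1850
Minimum is at β with total 1350 blocks.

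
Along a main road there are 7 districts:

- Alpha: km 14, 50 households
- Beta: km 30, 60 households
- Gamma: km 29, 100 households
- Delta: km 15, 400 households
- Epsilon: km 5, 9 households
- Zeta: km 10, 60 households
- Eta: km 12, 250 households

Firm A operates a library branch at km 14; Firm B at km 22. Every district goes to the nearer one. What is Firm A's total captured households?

769

The indifferent point is the midpoint (14+22)/2 = 18; districts left of it (closer to Firm A at 14) go to Firm A, those right go to Firm B.
  Epsilon at 5 (w=9) → Firm A
  Zeta at 10 (w=60) → Firm A
  Eta at 12 (w=250) → Firm A
  Alpha at 14 (w=50) → Firm A
  Delta at 15 (w=400) → Firm A
  Gamma at 29 (w=100) → Firm B
  Beta at 30 (w=60) → Firm B
Firm A captures 769; Firm B captures 160.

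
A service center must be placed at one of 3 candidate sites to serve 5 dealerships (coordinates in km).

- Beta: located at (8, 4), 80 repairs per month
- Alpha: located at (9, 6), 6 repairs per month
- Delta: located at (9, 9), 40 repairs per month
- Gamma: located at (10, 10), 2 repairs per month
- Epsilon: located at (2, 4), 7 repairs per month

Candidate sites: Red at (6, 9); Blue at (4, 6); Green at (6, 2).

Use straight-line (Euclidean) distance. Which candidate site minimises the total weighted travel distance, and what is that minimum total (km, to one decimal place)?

Green, total 610.1 km

Total weighted distance at each candidate:
  Red (6, 9): total = 629.3
  Blue (4, 6): total = 655.2
  Green (6, 2): total = 610.1
Minimum is at Green with total 610.1 km.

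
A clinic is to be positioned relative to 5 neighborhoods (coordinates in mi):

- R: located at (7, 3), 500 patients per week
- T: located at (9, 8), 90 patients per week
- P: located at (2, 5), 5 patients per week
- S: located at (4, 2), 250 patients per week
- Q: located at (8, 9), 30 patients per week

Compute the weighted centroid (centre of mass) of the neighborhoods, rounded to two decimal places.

The minimiser of Σwᵢ‖p−pᵢ‖² is the weighted centroid p* = (Σwᵢpᵢ)/(Σwᵢ).
Σwᵢ = 875.
Σwᵢxᵢ = 500·7 + 90·9 + 5·2 + 250·4 + 30·8 = 5560.
Σwᵢyᵢ = 500·3 + 90·8 + 5·5 + 250·2 + 30·9 = 3015.
x* = 5560/875 = 6.35, y* = 3015/875 = 3.45.

(6.35, 3.45)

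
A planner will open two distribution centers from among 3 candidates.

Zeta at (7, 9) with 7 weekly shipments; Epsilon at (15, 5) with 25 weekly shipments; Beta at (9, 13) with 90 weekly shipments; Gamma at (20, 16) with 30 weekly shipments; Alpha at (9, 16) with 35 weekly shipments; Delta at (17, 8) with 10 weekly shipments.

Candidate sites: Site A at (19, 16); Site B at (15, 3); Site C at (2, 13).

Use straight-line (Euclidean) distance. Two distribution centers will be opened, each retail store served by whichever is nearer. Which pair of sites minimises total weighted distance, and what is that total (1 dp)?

{Site A, Site C}, total 1346.5

Evaluate every pair (each demand assigned to the nearer of the two):
  {Site A, Site C}: total = 1346.5
  {Site B, Site C}: total = 1463.1
  {Site A, Site B}: total = 1493.5
Best pair: {Site A, Site C} with total 1346.5.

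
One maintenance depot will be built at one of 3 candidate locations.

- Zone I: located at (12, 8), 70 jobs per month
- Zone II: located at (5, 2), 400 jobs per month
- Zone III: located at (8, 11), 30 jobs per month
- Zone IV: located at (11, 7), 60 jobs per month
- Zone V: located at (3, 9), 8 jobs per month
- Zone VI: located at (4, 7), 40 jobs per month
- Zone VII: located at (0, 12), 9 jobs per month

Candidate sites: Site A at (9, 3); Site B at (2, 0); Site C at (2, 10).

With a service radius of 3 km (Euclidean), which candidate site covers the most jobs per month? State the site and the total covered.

Coverage radius r = 3 km; a point is covered iff (Δx)²+(Δy)² ≤ 3² = 9.
  Site A (9, 3): covers {none} → 0
  Site B (2, 0): covers {none} → 0
  Site C (2, 10): covers {Zone V, Zone VII} → 17
Maximum coverage at Site C: 17 jobs per month.

Site C, covering 17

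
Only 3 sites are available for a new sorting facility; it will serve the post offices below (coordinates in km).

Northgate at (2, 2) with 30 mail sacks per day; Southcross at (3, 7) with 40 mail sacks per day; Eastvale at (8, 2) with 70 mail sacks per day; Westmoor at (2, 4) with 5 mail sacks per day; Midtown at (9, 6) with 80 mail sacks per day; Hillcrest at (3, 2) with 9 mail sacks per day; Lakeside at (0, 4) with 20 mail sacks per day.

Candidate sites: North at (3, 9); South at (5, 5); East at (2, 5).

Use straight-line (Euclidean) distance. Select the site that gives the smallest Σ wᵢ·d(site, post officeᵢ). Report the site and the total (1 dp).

Total weighted distance at each candidate:
  North (3, 9): total = 1636.1
  South (5, 5): total = 1017.5
  East (2, 5): total = 1292.9
Minimum is at South with total 1017.5 km.

South, total 1017.5 km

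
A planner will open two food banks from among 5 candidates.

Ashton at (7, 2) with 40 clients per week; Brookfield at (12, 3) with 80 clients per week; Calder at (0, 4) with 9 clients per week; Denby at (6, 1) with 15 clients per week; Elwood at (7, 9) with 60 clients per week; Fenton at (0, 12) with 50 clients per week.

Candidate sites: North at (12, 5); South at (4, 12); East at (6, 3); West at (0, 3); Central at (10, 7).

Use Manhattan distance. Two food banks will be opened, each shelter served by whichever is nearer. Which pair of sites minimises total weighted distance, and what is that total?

Evaluate every pair (each demand assigned to the nearer of the two):
  {South, East}: total = 1213
  {North, South}: total = 1298
  {East, West}: total = 1469
  {North, East}: total = 1503
  {South, Central}: total = 1558
  {North, West}: total = 1599
  {West, Central}: total = 1679
  {East, Central}: total = 1703
  {North, Central}: total = 1797
  {South, West}: total = 1969
Best pair: {South, East} with total 1213.

{South, East}, total 1213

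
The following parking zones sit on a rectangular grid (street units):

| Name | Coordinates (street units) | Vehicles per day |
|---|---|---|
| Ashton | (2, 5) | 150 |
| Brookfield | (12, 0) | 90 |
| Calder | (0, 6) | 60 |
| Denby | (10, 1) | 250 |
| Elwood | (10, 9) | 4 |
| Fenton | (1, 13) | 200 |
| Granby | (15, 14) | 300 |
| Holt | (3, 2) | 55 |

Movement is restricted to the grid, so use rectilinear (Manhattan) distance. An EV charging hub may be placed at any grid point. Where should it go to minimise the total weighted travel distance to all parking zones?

(10, 6)

Manhattan distance separates: Σwᵢ(|x−xᵢ|+|y−yᵢ|) = Σwᵢ|x−xᵢ| + Σwᵢ|y−yᵢ|, so x and y are optimised independently as 1-D weighted medians.
Total weight W = 1109; half = 554.5.
x-coordinate, sorted with cumulative weight:
  x=0 (Calder, w=60) cum 60
  x=1 (Fenton, w=200) cum 260
  x=2 (Ashton, w=150) cum 410
  x=3 (Holt, w=55) cum 465
  x=10 (Denby, w=250) cum 715  ← median
  x=10 (Elwood, w=4) cum 719
  x=12 (Brookfield, w=90) cum 809
  x=15 (Granby, w=300) cum 1109
⇒ x* = 10
y-coordinate, sorted with cumulative weight:
  y=0 (Brookfield, w=90) cum 90
  y=1 (Denby, w=250) cum 340
  y=2 (Holt, w=55) cum 395
  y=5 (Ashton, w=150) cum 545
  y=6 (Calder, w=60) cum 605  ← median
  y=9 (Elwood, w=4) cum 609
  y=13 (Fenton, w=200) cum 809
  y=14 (Granby, w=300) cum 1109
⇒ y* = 6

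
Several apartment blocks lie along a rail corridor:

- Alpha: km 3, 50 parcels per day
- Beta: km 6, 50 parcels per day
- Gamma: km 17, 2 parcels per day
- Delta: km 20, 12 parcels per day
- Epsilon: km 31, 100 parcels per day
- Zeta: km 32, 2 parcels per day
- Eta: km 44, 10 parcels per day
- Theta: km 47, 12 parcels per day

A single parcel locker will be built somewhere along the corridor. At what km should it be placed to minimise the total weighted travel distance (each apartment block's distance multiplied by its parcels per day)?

x = 31

For a sum of weighted absolute distances on a line, the optimum is the weighted median (not the mean). Total weight W = 238; half-weight = 119.
Sort by position and accumulate weight:
  km 3 (Alpha, w=50) → cum 50
  km 6 (Beta, w=50) → cum 100
  km 17 (Gamma, w=2) → cum 102
  km 20 (Delta, w=12) → cum 114
  km 31 (Epsilon, w=100) → cum 214  ≥ 119 → median here
  km 32 (Zeta, w=2) → cum 216
  km 44 (Eta, w=10) → cum 226
  km 47 (Theta, w=12) → cum 238
Optimal location: km 31.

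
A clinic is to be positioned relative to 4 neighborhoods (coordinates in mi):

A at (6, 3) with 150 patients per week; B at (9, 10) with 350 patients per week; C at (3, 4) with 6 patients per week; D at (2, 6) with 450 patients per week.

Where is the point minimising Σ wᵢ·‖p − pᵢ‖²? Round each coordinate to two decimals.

The minimiser of Σwᵢ‖p−pᵢ‖² is the weighted centroid p* = (Σwᵢpᵢ)/(Σwᵢ).
Σwᵢ = 956.
Σwᵢxᵢ = 150·6 + 350·9 + 6·3 + 450·2 = 4968.
Σwᵢyᵢ = 150·3 + 350·10 + 6·4 + 450·6 = 6674.
x* = 4968/956 = 5.20, y* = 6674/956 = 6.98.

(5.20, 6.98)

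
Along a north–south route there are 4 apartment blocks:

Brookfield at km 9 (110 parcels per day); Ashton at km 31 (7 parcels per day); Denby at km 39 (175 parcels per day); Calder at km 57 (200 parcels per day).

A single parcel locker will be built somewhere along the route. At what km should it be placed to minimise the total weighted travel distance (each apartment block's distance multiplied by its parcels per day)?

For a sum of weighted absolute distances on a line, the optimum is the weighted median (not the mean). Total weight W = 492; half-weight = 246.
Sort by position and accumulate weight:
  km 9 (Brookfield, w=110) → cum 110
  km 31 (Ashton, w=7) → cum 117
  km 39 (Denby, w=175) → cum 292  ≥ 246 → median here
  km 57 (Calder, w=200) → cum 492
Optimal location: km 39.

x = 39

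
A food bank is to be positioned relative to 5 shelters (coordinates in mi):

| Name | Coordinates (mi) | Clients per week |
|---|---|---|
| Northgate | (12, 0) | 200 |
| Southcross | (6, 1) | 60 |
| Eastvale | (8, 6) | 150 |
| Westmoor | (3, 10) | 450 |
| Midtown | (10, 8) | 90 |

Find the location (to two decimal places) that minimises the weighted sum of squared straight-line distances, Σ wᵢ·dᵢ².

The minimiser of Σwᵢ‖p−pᵢ‖² is the weighted centroid p* = (Σwᵢpᵢ)/(Σwᵢ).
Σwᵢ = 950.
Σwᵢxᵢ = 200·12 + 60·6 + 150·8 + 450·3 + 90·10 = 6210.
Σwᵢyᵢ = 200·0 + 60·1 + 150·6 + 450·10 + 90·8 = 6180.
x* = 6210/950 = 6.54, y* = 6180/950 = 6.51.

(6.54, 6.51)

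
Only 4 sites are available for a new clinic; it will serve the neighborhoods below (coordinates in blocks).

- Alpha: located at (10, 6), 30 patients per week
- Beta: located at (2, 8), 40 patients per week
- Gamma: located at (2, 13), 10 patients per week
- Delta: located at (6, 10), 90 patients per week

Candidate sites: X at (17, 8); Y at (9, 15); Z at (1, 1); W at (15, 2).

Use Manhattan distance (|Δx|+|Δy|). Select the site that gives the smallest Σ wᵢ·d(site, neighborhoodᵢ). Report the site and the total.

Y, total 1670 blocks

Total weighted distance at each candidate:
  X (17, 8): total = 2240
  Y (9, 15): total = 1670
  Z (1, 1): total = 2130
  W (15, 2): total = 2800
Minimum is at Y with total 1670 blocks.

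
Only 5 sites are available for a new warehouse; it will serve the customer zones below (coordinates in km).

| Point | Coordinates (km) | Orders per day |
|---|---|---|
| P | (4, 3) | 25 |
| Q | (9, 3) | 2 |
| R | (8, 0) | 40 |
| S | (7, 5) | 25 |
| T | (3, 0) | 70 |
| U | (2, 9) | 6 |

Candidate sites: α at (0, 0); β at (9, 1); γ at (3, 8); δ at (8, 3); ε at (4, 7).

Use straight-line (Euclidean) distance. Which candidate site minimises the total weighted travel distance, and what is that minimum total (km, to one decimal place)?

δ, total 737.0 km

Total weighted distance at each candidate:
  α (0, 0): total = 944.3
  β (9, 1): total = 796.6
  γ (3, 8): total = 1213.9
  δ (8, 3): total = 737.0
  ε (4, 7): total = 1037.4
Minimum is at δ with total 737.0 km.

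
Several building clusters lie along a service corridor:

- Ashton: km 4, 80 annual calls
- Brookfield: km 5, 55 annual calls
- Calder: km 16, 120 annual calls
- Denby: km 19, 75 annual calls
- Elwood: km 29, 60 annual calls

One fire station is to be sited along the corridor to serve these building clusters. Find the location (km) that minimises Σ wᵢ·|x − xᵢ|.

For a sum of weighted absolute distances on a line, the optimum is the weighted median (not the mean). Total weight W = 390; half-weight = 195.
Sort by position and accumulate weight:
  km 4 (Ashton, w=80) → cum 80
  km 5 (Brookfield, w=55) → cum 135
  km 16 (Calder, w=120) → cum 255  ≥ 195 → median here
  km 19 (Denby, w=75) → cum 330
  km 29 (Elwood, w=60) → cum 390
Optimal location: km 16.

x = 16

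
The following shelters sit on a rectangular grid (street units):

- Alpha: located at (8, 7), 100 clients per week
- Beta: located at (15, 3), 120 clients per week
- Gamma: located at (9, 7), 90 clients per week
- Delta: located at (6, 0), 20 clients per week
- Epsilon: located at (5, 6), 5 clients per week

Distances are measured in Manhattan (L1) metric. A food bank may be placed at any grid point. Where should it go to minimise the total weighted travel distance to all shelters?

Manhattan distance separates: Σwᵢ(|x−xᵢ|+|y−yᵢ|) = Σwᵢ|x−xᵢ| + Σwᵢ|y−yᵢ|, so x and y are optimised independently as 1-D weighted medians.
Total weight W = 335; half = 167.5.
x-coordinate, sorted with cumulative weight:
  x=5 (Epsilon, w=5) cum 5
  x=6 (Delta, w=20) cum 25
  x=8 (Alpha, w=100) cum 125
  x=9 (Gamma, w=90) cum 215  ← median
  x=15 (Beta, w=120) cum 335
⇒ x* = 9
y-coordinate, sorted with cumulative weight:
  y=0 (Delta, w=20) cum 20
  y=3 (Beta, w=120) cum 140
  y=6 (Epsilon, w=5) cum 145
  y=7 (Alpha, w=100) cum 245  ← median
  y=7 (Gamma, w=90) cum 335
⇒ y* = 7

(9, 7)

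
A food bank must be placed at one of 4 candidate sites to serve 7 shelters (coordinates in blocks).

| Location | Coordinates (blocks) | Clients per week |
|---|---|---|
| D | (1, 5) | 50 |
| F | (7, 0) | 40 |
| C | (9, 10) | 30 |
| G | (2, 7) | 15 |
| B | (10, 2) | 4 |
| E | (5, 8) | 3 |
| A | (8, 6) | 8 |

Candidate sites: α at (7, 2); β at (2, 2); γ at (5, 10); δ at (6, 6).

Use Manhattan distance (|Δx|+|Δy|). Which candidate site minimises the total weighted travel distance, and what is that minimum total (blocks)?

δ, total 922 blocks

Total weighted distance at each candidate:
  α (7, 2): total = 1056
  β (2, 2): total = 1144
  γ (5, 10): total = 1254
  δ (6, 6): total = 922
Minimum is at δ with total 922 blocks.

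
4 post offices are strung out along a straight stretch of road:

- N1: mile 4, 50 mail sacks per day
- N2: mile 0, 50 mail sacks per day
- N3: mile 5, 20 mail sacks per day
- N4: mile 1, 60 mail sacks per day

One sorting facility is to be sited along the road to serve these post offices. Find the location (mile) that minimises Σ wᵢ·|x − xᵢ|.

For a sum of weighted absolute distances on a line, the optimum is the weighted median (not the mean). Total weight W = 180; half-weight = 90.
Sort by position and accumulate weight:
  mile 0 (N2, w=50) → cum 50
  mile 1 (N4, w=60) → cum 110  ≥ 90 → median here
  mile 4 (N1, w=50) → cum 160
  mile 5 (N3, w=20) → cum 180
Optimal location: mile 1.

x = 1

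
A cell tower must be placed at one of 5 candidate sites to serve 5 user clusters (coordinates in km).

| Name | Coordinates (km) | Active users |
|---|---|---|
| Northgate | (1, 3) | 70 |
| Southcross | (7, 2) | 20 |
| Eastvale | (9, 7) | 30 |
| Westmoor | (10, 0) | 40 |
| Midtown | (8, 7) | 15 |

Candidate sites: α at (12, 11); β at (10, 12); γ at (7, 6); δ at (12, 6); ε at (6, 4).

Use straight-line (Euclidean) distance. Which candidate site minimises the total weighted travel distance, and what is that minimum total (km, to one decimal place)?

Total weighted distance at each candidate:
  α (12, 11): total = 1840.1
  β (10, 12): total = 1813.5
  γ (7, 6): total = 906.2
  δ (12, 6): total = 1335.9
  ε (6, 4): total = 809.3
Minimum is at ε with total 809.3 km.

ε, total 809.3 km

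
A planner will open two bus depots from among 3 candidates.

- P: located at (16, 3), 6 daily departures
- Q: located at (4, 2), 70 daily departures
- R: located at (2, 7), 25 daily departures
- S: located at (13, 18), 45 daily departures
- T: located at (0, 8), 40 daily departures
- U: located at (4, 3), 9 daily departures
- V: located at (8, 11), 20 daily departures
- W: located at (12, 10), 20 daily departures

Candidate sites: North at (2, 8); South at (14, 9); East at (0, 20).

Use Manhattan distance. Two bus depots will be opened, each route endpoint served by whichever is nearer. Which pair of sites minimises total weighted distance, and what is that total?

Evaluate every pair (each demand assigned to the nearer of the two):
  {North, South}: total = 1446
  {North, East}: total = 1937
  {South, East}: total = 2882
Best pair: {North, South} with total 1446.

{North, South}, total 1446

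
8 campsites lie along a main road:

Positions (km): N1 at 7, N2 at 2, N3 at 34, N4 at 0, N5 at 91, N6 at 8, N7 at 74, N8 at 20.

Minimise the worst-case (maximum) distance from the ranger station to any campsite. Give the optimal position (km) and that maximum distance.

location 45.5, max distance 45.5

The 1-center on a line is the midpoint of the two extreme points: leftmost at 0, rightmost at 91.
Optimal location = (0 + 91)/2 = 45.5; maximum distance = (91 − 0)/2 = 45.5.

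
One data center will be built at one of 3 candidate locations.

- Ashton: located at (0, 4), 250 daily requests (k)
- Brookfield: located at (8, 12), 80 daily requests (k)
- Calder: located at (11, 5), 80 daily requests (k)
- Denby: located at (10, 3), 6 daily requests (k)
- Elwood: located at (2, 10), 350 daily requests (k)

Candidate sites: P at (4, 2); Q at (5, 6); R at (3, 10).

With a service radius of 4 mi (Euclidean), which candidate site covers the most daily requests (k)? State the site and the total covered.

Coverage radius r = 4 mi; a point is covered iff (Δx)²+(Δy)² ≤ 4² = 16.
  P (4, 2): covers {none} → 0
  Q (5, 6): covers {none} → 0
  R (3, 10): covers {Elwood} → 350
Maximum coverage at R: 350 daily requests (k).

R, covering 350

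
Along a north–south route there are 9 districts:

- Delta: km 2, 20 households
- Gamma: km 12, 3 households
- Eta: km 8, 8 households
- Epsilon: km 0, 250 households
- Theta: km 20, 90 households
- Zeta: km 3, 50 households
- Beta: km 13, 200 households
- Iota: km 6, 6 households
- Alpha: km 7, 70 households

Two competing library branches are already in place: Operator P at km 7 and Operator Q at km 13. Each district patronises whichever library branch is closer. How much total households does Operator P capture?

404

The indifferent point is the midpoint (7+13)/2 = 10; districts left of it (closer to Operator P at 7) go to Operator P, those right go to Operator Q.
  Epsilon at 0 (w=250) → Operator P
  Delta at 2 (w=20) → Operator P
  Zeta at 3 (w=50) → Operator P
  Iota at 6 (w=6) → Operator P
  Alpha at 7 (w=70) → Operator P
  Eta at 8 (w=8) → Operator P
  Gamma at 12 (w=3) → Operator Q
  Beta at 13 (w=200) → Operator Q
  Theta at 20 (w=90) → Operator Q
Operator P captures 404; Operator Q captures 293.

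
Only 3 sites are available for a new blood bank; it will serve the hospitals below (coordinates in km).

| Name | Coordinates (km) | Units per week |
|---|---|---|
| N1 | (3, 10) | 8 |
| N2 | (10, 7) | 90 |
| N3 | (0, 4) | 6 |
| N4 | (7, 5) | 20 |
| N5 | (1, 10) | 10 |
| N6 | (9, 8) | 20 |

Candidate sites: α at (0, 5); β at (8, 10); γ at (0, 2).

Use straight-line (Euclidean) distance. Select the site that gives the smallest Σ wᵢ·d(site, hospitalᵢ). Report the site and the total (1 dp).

β, total 641.2 km

Total weighted distance at each candidate:
  α (0, 5): total = 1351.2
  β (8, 10): total = 641.2
  γ (0, 2): total = 1535.9
Minimum is at β with total 641.2 km.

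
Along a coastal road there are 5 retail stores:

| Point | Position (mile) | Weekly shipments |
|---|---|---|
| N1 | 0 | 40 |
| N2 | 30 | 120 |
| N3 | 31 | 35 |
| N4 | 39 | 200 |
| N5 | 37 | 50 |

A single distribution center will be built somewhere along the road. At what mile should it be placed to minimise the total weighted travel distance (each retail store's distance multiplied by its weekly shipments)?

x = 37

For a sum of weighted absolute distances on a line, the optimum is the weighted median (not the mean). Total weight W = 445; half-weight = 222.5.
Sort by position and accumulate weight:
  mile 0 (N1, w=40) → cum 40
  mile 30 (N2, w=120) → cum 160
  mile 31 (N3, w=35) → cum 195
  mile 37 (N5, w=50) → cum 245  ≥ 222.5 → median here
  mile 39 (N4, w=200) → cum 445
Optimal location: mile 37.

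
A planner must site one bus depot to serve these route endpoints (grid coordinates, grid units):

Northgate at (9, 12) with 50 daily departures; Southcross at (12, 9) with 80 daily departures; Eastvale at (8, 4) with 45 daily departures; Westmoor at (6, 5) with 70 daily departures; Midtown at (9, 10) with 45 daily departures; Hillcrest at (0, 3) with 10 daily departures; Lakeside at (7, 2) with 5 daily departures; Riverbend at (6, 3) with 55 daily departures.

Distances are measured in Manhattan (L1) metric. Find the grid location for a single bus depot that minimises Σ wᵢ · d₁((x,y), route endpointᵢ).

Manhattan distance separates: Σwᵢ(|x−xᵢ|+|y−yᵢ|) = Σwᵢ|x−xᵢ| + Σwᵢ|y−yᵢ|, so x and y are optimised independently as 1-D weighted medians.
Total weight W = 360; half = 180.
x-coordinate, sorted with cumulative weight:
  x=0 (Hillcrest, w=10) cum 10
  x=6 (Westmoor, w=70) cum 80
  x=6 (Riverbend, w=55) cum 135
  x=7 (Lakeside, w=5) cum 140
  x=8 (Eastvale, w=45) cum 185  ← median
  x=9 (Northgate, w=50) cum 235
  x=9 (Midtown, w=45) cum 280
  x=12 (Southcross, w=80) cum 360
⇒ x* = 8
y-coordinate, sorted with cumulative weight:
  y=2 (Lakeside, w=5) cum 5
  y=3 (Hillcrest, w=10) cum 15
  y=3 (Riverbend, w=55) cum 70
  y=4 (Eastvale, w=45) cum 115
  y=5 (Westmoor, w=70) cum 185  ← median
  y=9 (Southcross, w=80) cum 265
  y=10 (Midtown, w=45) cum 310
  y=12 (Northgate, w=50) cum 360
⇒ y* = 5

(8, 5)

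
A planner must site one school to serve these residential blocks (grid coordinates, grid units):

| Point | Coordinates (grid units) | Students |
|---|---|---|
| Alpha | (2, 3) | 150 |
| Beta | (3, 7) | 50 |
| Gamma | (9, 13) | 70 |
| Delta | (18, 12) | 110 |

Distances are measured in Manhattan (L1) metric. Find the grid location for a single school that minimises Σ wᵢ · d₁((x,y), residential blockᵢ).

Manhattan distance separates: Σwᵢ(|x−xᵢ|+|y−yᵢ|) = Σwᵢ|x−xᵢ| + Σwᵢ|y−yᵢ|, so x and y are optimised independently as 1-D weighted medians.
Total weight W = 380; half = 190.
x-coordinate, sorted with cumulative weight:
  x=2 (Alpha, w=150) cum 150
  x=3 (Beta, w=50) cum 200  ← median
  x=9 (Gamma, w=70) cum 270
  x=18 (Delta, w=110) cum 380
⇒ x* = 3
y-coordinate, sorted with cumulative weight:
  y=3 (Alpha, w=150) cum 150
  y=7 (Beta, w=50) cum 200  ← median
  y=12 (Delta, w=110) cum 310
  y=13 (Gamma, w=70) cum 380
⇒ y* = 7

(3, 7)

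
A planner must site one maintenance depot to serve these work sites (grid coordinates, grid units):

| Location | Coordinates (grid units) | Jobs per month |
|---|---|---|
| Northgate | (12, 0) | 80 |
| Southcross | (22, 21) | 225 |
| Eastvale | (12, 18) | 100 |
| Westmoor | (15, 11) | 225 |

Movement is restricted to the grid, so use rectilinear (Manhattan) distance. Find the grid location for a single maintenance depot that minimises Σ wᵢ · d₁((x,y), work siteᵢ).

Manhattan distance separates: Σwᵢ(|x−xᵢ|+|y−yᵢ|) = Σwᵢ|x−xᵢ| + Σwᵢ|y−yᵢ|, so x and y are optimised independently as 1-D weighted medians.
Total weight W = 630; half = 315.
x-coordinate, sorted with cumulative weight:
  x=12 (Northgate, w=80) cum 80
  x=12 (Eastvale, w=100) cum 180
  x=15 (Westmoor, w=225) cum 405  ← median
  x=22 (Southcross, w=225) cum 630
⇒ x* = 15
y-coordinate, sorted with cumulative weight:
  y=0 (Northgate, w=80) cum 80
  y=11 (Westmoor, w=225) cum 305
  y=18 (Eastvale, w=100) cum 405  ← median
  y=21 (Southcross, w=225) cum 630
⇒ y* = 18

(15, 18)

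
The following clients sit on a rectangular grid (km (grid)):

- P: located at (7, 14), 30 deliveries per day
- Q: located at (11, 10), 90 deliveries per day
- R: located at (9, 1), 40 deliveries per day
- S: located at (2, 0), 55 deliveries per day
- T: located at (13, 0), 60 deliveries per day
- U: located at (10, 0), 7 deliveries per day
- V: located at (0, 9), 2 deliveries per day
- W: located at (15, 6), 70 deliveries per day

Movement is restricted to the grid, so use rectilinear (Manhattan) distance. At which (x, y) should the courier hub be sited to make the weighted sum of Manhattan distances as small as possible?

(11, 6)

Manhattan distance separates: Σwᵢ(|x−xᵢ|+|y−yᵢ|) = Σwᵢ|x−xᵢ| + Σwᵢ|y−yᵢ|, so x and y are optimised independently as 1-D weighted medians.
Total weight W = 354; half = 177.
x-coordinate, sorted with cumulative weight:
  x=0 (V, w=2) cum 2
  x=2 (S, w=55) cum 57
  x=7 (P, w=30) cum 87
  x=9 (R, w=40) cum 127
  x=10 (U, w=7) cum 134
  x=11 (Q, w=90) cum 224  ← median
  x=13 (T, w=60) cum 284
  x=15 (W, w=70) cum 354
⇒ x* = 11
y-coordinate, sorted with cumulative weight:
  y=0 (S, w=55) cum 55
  y=0 (T, w=60) cum 115
  y=0 (U, w=7) cum 122
  y=1 (R, w=40) cum 162
  y=6 (W, w=70) cum 232  ← median
  y=9 (V, w=2) cum 234
  y=10 (Q, w=90) cum 324
  y=14 (P, w=30) cum 354
⇒ y* = 6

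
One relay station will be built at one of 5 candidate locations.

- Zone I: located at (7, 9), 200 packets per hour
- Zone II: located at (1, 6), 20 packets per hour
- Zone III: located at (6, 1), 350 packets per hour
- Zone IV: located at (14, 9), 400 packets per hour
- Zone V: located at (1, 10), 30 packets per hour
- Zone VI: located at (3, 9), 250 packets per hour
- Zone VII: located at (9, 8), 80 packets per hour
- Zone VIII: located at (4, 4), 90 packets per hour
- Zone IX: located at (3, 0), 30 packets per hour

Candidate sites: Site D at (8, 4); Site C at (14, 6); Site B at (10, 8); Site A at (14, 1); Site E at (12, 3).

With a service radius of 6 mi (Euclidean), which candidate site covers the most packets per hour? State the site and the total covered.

Site D, covering 720

Coverage radius r = 6 mi; a point is covered iff (Δx)²+(Δy)² ≤ 6² = 36.
  Site D (8, 4): covers {Zone I, Zone III, Zone VII, Zone VIII} → 720
  Site C (14, 6): covers {Zone IV, Zone VII} → 480
  Site B (10, 8): covers {Zone I, Zone IV, Zone VII} → 680
  Site A (14, 1): covers {none} → 0
  Site E (12, 3): covers {Zone VII} → 80
Maximum coverage at Site D: 720 packets per hour.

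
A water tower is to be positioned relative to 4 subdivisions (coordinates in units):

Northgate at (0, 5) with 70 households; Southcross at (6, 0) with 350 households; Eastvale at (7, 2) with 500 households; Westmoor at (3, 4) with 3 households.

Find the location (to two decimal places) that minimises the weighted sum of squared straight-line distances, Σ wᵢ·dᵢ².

(6.08, 1.48)

The minimiser of Σwᵢ‖p−pᵢ‖² is the weighted centroid p* = (Σwᵢpᵢ)/(Σwᵢ).
Σwᵢ = 923.
Σwᵢxᵢ = 70·0 + 350·6 + 500·7 + 3·3 = 5609.
Σwᵢyᵢ = 70·5 + 350·0 + 500·2 + 3·4 = 1362.
x* = 5609/923 = 6.08, y* = 1362/923 = 1.48.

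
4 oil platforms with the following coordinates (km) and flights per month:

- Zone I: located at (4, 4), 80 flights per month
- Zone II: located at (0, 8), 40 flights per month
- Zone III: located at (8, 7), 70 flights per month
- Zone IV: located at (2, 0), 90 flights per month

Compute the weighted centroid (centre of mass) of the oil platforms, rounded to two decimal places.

(3.79, 4.04)

The minimiser of Σwᵢ‖p−pᵢ‖² is the weighted centroid p* = (Σwᵢpᵢ)/(Σwᵢ).
Σwᵢ = 280.
Σwᵢxᵢ = 80·4 + 40·0 + 70·8 + 90·2 = 1060.
Σwᵢyᵢ = 80·4 + 40·8 + 70·7 + 90·0 = 1130.
x* = 1060/280 = 3.79, y* = 1130/280 = 4.04.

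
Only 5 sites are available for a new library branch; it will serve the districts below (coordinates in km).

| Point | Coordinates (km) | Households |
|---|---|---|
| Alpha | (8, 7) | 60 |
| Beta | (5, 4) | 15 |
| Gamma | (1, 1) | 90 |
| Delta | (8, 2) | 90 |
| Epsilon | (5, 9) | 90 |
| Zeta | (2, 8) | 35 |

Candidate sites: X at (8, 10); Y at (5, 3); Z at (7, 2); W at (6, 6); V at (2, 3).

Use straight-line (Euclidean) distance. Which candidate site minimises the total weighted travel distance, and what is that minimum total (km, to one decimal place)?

W, total 1647.7 km

Total weighted distance at each candidate:
  X (8, 10): total = 2532.7
  Y (5, 3): total = 1746.2
  Z (7, 2): total = 1914.4
  W (6, 6): total = 1647.7
  V (2, 3): total = 2007.5
Minimum is at W with total 1647.7 km.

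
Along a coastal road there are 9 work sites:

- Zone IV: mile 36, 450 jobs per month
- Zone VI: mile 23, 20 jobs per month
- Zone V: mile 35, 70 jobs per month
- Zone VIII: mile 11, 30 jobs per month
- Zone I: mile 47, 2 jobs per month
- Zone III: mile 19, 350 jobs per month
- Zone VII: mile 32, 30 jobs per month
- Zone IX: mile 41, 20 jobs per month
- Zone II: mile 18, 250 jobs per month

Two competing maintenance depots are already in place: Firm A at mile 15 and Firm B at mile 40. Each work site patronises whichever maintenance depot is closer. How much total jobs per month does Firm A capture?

The indifferent point is the midpoint (15+40)/2 = 27.5; work sites left of it (closer to Firm A at 15) go to Firm A, those right go to Firm B.
  Zone VIII at 11 (w=30) → Firm A
  Zone II at 18 (w=250) → Firm A
  Zone III at 19 (w=350) → Firm A
  Zone VI at 23 (w=20) → Firm A
  Zone VII at 32 (w=30) → Firm B
  Zone V at 35 (w=70) → Firm B
  Zone IV at 36 (w=450) → Firm B
  Zone IX at 41 (w=20) → Firm B
  Zone I at 47 (w=2) → Firm B
Firm A captures 650; Firm B captures 572.

650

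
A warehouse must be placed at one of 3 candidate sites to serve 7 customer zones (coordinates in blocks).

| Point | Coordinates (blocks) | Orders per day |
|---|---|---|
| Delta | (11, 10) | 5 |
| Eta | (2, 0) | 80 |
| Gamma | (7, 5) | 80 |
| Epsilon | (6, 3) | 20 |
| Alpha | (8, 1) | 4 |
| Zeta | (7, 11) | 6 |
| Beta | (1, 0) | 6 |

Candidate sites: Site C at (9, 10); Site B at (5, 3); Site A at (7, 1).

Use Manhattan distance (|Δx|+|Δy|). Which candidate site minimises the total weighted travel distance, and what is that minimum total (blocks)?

Total weighted distance at each candidate:
  Site C (9, 10): total = 2296
  Site B (5, 3): total = 1007
  Site A (7, 1): total = 1031
Minimum is at Site B with total 1007 blocks.

Site B, total 1007 blocks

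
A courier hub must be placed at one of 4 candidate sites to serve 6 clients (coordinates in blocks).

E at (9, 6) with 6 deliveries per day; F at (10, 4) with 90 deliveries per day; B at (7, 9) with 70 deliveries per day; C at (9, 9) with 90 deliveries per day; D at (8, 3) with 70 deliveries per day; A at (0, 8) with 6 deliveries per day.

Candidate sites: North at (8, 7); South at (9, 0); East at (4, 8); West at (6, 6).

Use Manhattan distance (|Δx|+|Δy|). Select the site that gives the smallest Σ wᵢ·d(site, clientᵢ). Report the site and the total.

Total weighted distance at each candidate:
  North (8, 7): total = 1276
  South (9, 0): total = 2448
  East (4, 8): total = 2416
  West (6, 6): total = 1776
Minimum is at North with total 1276 blocks.

North, total 1276 blocks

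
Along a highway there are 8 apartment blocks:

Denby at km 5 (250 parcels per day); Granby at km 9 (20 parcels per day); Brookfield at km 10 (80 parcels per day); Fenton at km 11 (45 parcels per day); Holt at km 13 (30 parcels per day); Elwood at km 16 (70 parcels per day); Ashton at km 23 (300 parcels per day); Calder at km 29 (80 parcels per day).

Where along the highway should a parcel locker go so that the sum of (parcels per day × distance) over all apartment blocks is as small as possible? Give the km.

x = 16

For a sum of weighted absolute distances on a line, the optimum is the weighted median (not the mean). Total weight W = 875; half-weight = 437.5.
Sort by position and accumulate weight:
  km 5 (Denby, w=250) → cum 250
  km 9 (Granby, w=20) → cum 270
  km 10 (Brookfield, w=80) → cum 350
  km 11 (Fenton, w=45) → cum 395
  km 13 (Holt, w=30) → cum 425
  km 16 (Elwood, w=70) → cum 495  ≥ 437.5 → median here
  km 23 (Ashton, w=300) → cum 795
  km 29 (Calder, w=80) → cum 875
Optimal location: km 16.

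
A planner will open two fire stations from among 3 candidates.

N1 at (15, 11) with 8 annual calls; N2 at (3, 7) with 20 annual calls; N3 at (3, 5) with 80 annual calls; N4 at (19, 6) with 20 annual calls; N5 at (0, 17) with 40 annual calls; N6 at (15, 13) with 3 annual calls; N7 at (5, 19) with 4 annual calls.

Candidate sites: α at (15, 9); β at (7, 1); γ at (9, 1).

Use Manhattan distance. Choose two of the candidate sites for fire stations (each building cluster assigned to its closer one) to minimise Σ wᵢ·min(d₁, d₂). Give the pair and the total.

{α, β}, total 2008

Evaluate every pair (each demand assigned to the nearer of the two):
  {α, β}: total = 2008
  {α, γ}: total = 2208
  {β, γ}: total = 2322
Best pair: {α, β} with total 2008.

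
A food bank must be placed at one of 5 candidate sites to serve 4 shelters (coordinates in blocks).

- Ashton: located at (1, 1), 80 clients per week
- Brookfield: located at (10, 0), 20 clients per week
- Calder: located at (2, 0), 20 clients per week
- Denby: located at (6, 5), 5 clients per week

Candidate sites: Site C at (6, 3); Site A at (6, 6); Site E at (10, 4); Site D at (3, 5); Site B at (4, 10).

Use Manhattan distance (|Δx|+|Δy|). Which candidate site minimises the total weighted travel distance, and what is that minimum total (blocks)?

Site C, total 850 blocks

Total weighted distance at each candidate:
  Site C (6, 3): total = 850
  Site A (6, 6): total = 1205
  Site E (10, 4): total = 1305
  Site D (3, 5): total = 855
  Site B (4, 10): total = 1555
Minimum is at Site C with total 850 blocks.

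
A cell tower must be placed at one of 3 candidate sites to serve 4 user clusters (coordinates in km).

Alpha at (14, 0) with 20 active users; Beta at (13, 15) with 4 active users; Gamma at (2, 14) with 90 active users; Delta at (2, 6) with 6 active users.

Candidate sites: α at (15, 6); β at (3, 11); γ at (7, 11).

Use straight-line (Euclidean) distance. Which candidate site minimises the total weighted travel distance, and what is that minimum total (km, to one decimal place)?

β, total 669.4 km

Total weighted distance at each candidate:
  α (15, 6): total = 1610.3
  β (3, 11): total = 669.4
  γ (7, 11): total = 856.8
Minimum is at β with total 669.4 km.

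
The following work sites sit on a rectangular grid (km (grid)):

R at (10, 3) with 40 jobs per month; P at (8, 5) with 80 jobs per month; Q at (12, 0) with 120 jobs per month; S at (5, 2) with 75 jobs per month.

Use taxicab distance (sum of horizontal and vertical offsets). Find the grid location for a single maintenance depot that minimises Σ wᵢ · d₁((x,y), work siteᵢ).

(10, 2)

Manhattan distance separates: Σwᵢ(|x−xᵢ|+|y−yᵢ|) = Σwᵢ|x−xᵢ| + Σwᵢ|y−yᵢ|, so x and y are optimised independently as 1-D weighted medians.
Total weight W = 315; half = 157.5.
x-coordinate, sorted with cumulative weight:
  x=5 (S, w=75) cum 75
  x=8 (P, w=80) cum 155
  x=10 (R, w=40) cum 195  ← median
  x=12 (Q, w=120) cum 315
⇒ x* = 10
y-coordinate, sorted with cumulative weight:
  y=0 (Q, w=120) cum 120
  y=2 (S, w=75) cum 195  ← median
  y=3 (R, w=40) cum 235
  y=5 (P, w=80) cum 315
⇒ y* = 2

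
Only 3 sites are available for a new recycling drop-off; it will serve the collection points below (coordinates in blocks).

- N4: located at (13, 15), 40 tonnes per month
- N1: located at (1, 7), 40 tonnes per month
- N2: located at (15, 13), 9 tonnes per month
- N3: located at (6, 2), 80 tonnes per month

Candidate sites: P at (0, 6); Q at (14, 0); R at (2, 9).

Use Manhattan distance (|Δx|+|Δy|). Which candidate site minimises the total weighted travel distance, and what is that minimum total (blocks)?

R, total 1833 blocks

Total weighted distance at each candidate:
  P (0, 6): total = 1958
  Q (14, 0): total = 2366
  R (2, 9): total = 1833
Minimum is at R with total 1833 blocks.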